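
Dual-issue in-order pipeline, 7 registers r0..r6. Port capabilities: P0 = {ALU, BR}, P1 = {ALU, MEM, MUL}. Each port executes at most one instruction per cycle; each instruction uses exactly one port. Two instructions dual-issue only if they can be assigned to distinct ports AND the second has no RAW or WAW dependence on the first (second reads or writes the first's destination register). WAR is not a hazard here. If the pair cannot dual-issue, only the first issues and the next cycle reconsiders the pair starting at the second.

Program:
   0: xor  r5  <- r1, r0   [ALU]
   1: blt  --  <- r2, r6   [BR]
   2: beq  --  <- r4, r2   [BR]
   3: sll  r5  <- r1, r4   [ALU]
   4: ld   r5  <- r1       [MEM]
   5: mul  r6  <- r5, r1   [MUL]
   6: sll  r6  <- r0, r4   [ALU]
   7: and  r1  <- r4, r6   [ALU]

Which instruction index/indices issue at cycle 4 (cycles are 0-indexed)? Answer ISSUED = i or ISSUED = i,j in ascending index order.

t=0 i0,i1:xor;blt ; 2-wide
t=1 i2,i3:beq;sll ; 2-wide
t=2 i4:ld ; no-port MEM/MUL
t=3 i5:mul ; WAW r6
t=4 i6:sll ; RAW r6
t=5 i7:and ; tail

ISSUED = 6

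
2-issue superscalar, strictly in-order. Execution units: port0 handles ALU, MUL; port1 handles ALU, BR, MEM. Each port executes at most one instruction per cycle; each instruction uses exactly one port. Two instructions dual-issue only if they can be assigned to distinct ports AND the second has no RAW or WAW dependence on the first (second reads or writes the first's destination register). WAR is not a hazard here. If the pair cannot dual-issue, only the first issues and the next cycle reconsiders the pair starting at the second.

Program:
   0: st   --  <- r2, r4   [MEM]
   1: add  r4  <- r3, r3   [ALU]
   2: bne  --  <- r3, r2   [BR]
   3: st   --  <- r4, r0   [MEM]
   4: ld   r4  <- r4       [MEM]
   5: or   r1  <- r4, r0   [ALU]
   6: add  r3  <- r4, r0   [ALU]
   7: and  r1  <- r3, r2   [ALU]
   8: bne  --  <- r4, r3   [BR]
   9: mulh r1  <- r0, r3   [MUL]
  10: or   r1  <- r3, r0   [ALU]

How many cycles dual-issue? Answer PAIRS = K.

  cy0 -> i0&i1 (st/add) pair
  cy1 -> i2 (bne) no-port BR/MEM
  cy2 -> i3 (st) no-port MEM/MEM
  cy3 -> i4 (ld) RAW r4
  cy4 -> i5&i6 (or/add) pair
  cy5 -> i7&i8 (and/bne) pair
  cy6 -> i9 (mulh) WAW r1
  cy7 -> i10 (or) tail

PAIRS = 3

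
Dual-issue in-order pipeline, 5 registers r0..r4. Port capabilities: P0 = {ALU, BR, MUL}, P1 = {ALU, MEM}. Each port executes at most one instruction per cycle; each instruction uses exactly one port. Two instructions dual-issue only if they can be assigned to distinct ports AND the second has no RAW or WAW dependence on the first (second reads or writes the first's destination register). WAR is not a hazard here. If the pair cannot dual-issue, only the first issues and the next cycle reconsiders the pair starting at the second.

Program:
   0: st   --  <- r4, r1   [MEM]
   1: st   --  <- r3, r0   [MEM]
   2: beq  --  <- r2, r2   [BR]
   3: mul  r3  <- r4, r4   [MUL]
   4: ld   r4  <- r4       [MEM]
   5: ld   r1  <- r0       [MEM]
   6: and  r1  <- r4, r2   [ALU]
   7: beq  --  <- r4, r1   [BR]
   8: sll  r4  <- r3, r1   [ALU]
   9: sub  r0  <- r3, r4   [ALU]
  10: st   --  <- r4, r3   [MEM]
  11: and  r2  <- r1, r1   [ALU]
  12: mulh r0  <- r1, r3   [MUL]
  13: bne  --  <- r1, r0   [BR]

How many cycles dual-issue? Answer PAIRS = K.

#0 head=0: st.MEM i0 no-port MEM/MEM
#1 head=1: st.MEM;beq.BR i1+i2 dual
#2 head=3: mul.MUL;ld.MEM i3+i4 dual
#3 head=5: ld.MEM i5 WAW r1
#4 head=6: and.ALU i6 RAW r1
#5 head=7: beq.BR;sll.ALU i7+i8 dual
#6 head=9: sub.ALU;st.MEM i9+i10 dual
#7 head=11: and.ALU;mulh.MUL i11+i12 dual
#8 head=13: bne.BR i13 tail

PAIRS = 5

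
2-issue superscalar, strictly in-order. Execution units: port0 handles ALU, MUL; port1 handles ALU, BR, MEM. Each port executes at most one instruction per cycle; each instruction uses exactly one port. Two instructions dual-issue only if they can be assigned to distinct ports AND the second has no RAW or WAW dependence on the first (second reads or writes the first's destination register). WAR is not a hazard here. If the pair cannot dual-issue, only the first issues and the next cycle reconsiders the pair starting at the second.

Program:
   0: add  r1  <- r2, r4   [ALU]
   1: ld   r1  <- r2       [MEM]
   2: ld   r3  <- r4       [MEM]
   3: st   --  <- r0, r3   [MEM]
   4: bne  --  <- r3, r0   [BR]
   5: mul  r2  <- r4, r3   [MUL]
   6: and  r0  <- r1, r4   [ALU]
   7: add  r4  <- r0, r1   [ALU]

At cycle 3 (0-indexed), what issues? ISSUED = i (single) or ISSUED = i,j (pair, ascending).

ISSUED = 3

[0] i0  add  -- WAW r1
[1] i1  ld  -- no-port MEM/MEM
[2] i2  ld  -- no-port MEM/MEM
[3] i3  st  -- no-port MEM/BR
[4] i4&i5  bne mul  -- dual
[5] i6  and  -- RAW r0
[6] i7  add  -- tail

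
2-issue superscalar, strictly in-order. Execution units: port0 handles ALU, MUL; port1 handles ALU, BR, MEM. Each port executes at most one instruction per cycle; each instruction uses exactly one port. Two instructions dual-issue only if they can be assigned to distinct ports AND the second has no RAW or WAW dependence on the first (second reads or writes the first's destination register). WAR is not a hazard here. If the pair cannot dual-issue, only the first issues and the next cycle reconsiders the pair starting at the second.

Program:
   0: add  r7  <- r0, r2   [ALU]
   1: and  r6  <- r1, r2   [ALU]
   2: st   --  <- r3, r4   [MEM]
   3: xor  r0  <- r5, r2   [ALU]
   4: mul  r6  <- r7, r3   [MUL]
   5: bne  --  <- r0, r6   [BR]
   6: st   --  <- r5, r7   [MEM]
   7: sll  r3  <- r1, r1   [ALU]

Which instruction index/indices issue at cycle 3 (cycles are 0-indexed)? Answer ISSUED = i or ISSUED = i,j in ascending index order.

0. add.ALU and.ALU @i0/i1  | 2-wide
1. st.MEM xor.ALU @i2/i3  | 2-wide
2. mul.MUL @i4  | RAW r6
3. bne.BR @i5  | no-port BR/MEM
4. st.MEM sll.ALU @i6/i7  | 2-wide

ISSUED = 5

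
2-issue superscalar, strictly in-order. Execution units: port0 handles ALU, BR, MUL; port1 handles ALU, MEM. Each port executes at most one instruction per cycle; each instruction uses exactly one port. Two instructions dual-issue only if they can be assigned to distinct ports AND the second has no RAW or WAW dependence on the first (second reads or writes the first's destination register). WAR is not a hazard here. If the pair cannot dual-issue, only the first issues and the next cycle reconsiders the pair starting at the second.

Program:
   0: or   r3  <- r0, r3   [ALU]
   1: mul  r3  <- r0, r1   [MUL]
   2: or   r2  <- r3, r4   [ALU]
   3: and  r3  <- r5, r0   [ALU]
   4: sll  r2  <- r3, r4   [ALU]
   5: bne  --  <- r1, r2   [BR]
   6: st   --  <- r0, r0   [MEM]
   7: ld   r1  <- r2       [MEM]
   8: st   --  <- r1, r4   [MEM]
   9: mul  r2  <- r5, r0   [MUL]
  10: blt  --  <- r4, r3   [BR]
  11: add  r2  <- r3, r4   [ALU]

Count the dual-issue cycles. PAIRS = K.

#0 head=0: or i0 WAW r3
#1 head=1: mul i1 RAW r3
#2 head=2: or;and i2,i3 dual
#3 head=4: sll i4 RAW r2
#4 head=5: bne;st i5,i6 dual
#5 head=7: ld i7 no-port MEM/MEM
#6 head=8: st;mul i8,i9 dual
#7 head=10: blt;add i10,i11 dual

PAIRS = 4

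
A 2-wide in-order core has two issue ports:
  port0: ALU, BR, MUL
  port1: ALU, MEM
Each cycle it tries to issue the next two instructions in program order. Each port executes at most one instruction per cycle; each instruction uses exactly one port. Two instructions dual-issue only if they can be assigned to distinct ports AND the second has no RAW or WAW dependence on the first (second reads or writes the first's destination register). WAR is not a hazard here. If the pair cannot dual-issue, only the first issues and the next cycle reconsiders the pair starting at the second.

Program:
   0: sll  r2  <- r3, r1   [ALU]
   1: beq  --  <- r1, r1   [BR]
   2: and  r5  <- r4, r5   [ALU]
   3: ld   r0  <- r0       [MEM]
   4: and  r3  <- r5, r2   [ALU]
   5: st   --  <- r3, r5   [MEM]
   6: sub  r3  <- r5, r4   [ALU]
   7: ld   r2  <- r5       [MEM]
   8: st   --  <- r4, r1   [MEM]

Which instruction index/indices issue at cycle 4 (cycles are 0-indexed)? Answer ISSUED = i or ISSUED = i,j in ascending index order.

0. sll;beq @i0&i1  | 2-wide
1. and;ld @i2&i3  | 2-wide
2. and @i4  | RAW r3
3. st;sub @i5&i6  | 2-wide
4. ld @i7  | no-port MEM/MEM
5. st @i8  | tail

ISSUED = 7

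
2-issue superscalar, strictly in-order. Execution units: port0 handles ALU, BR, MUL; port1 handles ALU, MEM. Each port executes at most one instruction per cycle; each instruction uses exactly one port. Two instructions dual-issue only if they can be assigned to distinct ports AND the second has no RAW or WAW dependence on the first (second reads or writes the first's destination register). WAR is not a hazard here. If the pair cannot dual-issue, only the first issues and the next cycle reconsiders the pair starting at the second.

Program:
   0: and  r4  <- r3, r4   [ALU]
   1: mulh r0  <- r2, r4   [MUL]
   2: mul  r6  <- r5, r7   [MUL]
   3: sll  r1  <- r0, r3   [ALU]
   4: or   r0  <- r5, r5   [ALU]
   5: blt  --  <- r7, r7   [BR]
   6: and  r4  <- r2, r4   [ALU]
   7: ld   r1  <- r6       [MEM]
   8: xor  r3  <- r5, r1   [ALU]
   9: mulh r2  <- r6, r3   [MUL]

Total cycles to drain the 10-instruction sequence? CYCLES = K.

CYCLES = 7

#0 head=0: and.ALU i0 RAW r4
#1 head=1: mulh.MUL i1 no-port MUL/MUL
#2 head=2: mul.MUL/sll.ALU i2,i3 2-wide
#3 head=4: or.ALU/blt.BR i4,i5 2-wide
#4 head=6: and.ALU/ld.MEM i6,i7 2-wide
#5 head=8: xor.ALU i8 RAW r3
#6 head=9: mulh.MUL i9 tail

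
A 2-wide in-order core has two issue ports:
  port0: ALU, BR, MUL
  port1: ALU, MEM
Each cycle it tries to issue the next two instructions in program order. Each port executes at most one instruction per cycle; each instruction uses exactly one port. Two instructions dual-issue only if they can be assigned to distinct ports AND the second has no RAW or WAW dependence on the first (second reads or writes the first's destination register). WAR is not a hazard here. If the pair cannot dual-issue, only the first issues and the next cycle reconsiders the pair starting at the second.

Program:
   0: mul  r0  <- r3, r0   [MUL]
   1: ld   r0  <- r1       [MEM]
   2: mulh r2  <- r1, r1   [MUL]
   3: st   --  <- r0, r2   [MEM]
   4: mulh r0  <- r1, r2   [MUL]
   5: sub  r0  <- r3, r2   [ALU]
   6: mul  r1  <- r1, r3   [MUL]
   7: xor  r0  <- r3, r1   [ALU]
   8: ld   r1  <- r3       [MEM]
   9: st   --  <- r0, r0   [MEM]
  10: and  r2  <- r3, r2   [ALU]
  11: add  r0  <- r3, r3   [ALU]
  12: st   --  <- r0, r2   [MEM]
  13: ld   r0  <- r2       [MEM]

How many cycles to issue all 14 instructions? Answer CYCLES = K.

[0] i0  mul.MUL  -- WAW r0
[1] i1/i2  ld.MEM;mulh.MUL  -- 2-wide
[2] i3/i4  st.MEM;mulh.MUL  -- 2-wide
[3] i5/i6  sub.ALU;mul.MUL  -- 2-wide
[4] i7/i8  xor.ALU;ld.MEM  -- 2-wide
[5] i9/i10  st.MEM;and.ALU  -- 2-wide
[6] i11  add.ALU  -- RAW r0
[7] i12  st.MEM  -- no-port MEM/MEM
[8] i13  ld.MEM  -- tail

CYCLES = 9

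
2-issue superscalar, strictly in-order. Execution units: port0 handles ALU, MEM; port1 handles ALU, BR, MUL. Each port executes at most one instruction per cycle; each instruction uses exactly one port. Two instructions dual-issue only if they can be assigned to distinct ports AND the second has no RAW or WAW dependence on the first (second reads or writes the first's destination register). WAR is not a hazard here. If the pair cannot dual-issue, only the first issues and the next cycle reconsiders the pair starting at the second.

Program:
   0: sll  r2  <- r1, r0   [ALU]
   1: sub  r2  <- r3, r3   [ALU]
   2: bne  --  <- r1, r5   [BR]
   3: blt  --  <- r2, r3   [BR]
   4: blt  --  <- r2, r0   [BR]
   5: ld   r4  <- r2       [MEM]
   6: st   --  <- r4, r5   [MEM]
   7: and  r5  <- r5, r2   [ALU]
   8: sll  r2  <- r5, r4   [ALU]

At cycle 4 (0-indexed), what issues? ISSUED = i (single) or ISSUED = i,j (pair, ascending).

#0 head=0: sll i0 WAW r2
#1 head=1: sub;bne i1&i2 dual
#2 head=3: blt i3 no-port BR/BR
#3 head=4: blt;ld i4&i5 dual
#4 head=6: st;and i6&i7 dual
#5 head=8: sll i8 tail

ISSUED = 6,7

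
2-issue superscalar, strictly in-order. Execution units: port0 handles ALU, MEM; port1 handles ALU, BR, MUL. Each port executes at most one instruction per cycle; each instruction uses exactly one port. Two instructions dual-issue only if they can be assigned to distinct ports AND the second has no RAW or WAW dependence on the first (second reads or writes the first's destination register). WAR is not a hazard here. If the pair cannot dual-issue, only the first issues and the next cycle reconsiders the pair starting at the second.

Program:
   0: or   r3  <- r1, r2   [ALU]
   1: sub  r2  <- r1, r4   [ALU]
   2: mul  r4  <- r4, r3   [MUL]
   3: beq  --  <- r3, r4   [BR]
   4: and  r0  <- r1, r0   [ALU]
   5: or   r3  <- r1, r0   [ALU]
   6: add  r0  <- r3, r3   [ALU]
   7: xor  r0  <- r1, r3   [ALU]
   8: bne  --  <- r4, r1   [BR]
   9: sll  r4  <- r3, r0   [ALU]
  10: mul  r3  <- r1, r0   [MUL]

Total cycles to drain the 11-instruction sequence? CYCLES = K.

0. or.ALU/sub.ALU @i0,i1  | 2-wide
1. mul.MUL @i2  | no-port MUL/BR
2. beq.BR/and.ALU @i3,i4  | 2-wide
3. or.ALU @i5  | RAW r3
4. add.ALU @i6  | WAW r0
5. xor.ALU/bne.BR @i7,i8  | 2-wide
6. sll.ALU/mul.MUL @i9,i10  | 2-wide

CYCLES = 7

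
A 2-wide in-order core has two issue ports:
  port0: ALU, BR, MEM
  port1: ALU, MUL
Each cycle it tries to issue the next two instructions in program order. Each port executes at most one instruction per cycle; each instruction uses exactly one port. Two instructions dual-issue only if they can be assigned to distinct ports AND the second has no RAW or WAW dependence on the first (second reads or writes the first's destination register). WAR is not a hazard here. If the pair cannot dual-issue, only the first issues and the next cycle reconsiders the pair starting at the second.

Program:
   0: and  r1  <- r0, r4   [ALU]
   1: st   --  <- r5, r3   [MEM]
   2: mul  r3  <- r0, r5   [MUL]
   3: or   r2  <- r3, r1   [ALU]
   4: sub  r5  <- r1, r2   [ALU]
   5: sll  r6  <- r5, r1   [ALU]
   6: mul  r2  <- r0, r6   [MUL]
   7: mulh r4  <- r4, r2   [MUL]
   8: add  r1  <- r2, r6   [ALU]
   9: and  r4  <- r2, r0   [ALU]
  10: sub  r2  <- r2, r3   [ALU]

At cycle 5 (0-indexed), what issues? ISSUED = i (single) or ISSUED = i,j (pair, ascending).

c0: i0&i1 and.ALU/st.MEM  pair
c1: i2 mul.MUL  RAW r3
c2: i3 or.ALU  RAW r2
c3: i4 sub.ALU  RAW r5
c4: i5 sll.ALU  RAW r6
c5: i6 mul.MUL  no-port MUL/MUL
c6: i7&i8 mulh.MUL/add.ALU  pair
c7: i9&i10 and.ALU/sub.ALU  pair

ISSUED = 6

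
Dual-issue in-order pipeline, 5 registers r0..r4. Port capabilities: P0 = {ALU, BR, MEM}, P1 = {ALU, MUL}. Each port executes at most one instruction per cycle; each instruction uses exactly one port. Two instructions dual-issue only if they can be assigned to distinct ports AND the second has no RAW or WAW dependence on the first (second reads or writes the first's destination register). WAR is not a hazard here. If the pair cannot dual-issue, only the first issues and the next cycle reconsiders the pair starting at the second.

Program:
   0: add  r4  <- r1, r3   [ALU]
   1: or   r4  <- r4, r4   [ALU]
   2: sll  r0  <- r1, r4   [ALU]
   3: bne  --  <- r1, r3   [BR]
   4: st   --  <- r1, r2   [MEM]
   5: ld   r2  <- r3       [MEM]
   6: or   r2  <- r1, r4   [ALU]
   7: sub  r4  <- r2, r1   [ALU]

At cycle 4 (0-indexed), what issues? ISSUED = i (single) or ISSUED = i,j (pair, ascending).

ISSUED = 5

  cy0 -> i0 (add.ALU) RAW+WAW r4
  cy1 -> i1 (or.ALU) RAW r4
  cy2 -> i2,i3 (sll.ALU bne.BR) pair
  cy3 -> i4 (st.MEM) no-port MEM/MEM
  cy4 -> i5 (ld.MEM) WAW r2
  cy5 -> i6 (or.ALU) RAW r2
  cy6 -> i7 (sub.ALU) tail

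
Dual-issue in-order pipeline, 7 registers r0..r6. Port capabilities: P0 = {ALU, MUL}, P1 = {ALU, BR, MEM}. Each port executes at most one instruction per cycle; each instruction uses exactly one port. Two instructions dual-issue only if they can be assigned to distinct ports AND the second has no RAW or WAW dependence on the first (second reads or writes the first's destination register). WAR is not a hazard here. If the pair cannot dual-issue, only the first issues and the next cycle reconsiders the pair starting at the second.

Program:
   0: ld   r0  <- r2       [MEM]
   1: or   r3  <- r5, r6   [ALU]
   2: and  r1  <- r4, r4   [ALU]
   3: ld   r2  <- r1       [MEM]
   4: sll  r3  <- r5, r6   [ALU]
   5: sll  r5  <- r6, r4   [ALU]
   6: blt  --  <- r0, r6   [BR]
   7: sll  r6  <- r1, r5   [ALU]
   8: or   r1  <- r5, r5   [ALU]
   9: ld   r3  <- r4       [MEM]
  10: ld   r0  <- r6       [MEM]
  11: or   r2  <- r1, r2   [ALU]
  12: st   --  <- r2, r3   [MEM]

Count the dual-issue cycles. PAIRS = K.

t=0 i0,i1:ld.MEM+or.ALU ; pair
t=1 i2:and.ALU ; RAW r1
t=2 i3,i4:ld.MEM+sll.ALU ; pair
t=3 i5,i6:sll.ALU+blt.BR ; pair
t=4 i7,i8:sll.ALU+or.ALU ; pair
t=5 i9:ld.MEM ; no-port MEM/MEM
t=6 i10,i11:ld.MEM+or.ALU ; pair
t=7 i12:st.MEM ; tail

PAIRS = 5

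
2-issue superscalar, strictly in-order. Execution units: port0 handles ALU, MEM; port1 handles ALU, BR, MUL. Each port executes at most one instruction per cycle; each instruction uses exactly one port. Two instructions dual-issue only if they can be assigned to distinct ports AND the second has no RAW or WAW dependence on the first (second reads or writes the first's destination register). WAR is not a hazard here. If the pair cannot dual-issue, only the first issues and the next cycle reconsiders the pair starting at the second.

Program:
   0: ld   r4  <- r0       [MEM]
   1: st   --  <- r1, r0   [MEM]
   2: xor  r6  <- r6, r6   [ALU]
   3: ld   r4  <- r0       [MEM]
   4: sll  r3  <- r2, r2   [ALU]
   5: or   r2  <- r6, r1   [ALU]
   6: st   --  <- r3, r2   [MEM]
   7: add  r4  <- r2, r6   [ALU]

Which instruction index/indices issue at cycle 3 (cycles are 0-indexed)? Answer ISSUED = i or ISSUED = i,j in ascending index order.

ISSUED = 5

0. ld.MEM @i0  | no-port MEM/MEM
1. st.MEM+xor.ALU @i1&i2  | dual
2. ld.MEM+sll.ALU @i3&i4  | dual
3. or.ALU @i5  | RAW r2
4. st.MEM+add.ALU @i6&i7  | dual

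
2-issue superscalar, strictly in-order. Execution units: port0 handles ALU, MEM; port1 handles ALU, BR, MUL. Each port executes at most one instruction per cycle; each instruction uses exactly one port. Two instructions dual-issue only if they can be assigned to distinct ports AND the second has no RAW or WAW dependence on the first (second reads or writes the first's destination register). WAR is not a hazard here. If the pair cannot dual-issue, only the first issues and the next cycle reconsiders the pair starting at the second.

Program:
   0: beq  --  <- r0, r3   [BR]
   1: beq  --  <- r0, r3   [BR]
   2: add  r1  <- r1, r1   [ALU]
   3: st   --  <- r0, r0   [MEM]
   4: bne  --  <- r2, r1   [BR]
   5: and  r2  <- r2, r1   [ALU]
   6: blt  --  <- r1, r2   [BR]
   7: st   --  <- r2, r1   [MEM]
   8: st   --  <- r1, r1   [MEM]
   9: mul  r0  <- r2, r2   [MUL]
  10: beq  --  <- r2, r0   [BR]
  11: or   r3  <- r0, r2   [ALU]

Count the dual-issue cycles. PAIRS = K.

c0: i0 beq.BR  no-port BR/BR
c1: i1/i2 beq.BR add.ALU  dual
c2: i3/i4 st.MEM bne.BR  dual
c3: i5 and.ALU  RAW r2
c4: i6/i7 blt.BR st.MEM  dual
c5: i8/i9 st.MEM mul.MUL  dual
c6: i10/i11 beq.BR or.ALU  dual

PAIRS = 5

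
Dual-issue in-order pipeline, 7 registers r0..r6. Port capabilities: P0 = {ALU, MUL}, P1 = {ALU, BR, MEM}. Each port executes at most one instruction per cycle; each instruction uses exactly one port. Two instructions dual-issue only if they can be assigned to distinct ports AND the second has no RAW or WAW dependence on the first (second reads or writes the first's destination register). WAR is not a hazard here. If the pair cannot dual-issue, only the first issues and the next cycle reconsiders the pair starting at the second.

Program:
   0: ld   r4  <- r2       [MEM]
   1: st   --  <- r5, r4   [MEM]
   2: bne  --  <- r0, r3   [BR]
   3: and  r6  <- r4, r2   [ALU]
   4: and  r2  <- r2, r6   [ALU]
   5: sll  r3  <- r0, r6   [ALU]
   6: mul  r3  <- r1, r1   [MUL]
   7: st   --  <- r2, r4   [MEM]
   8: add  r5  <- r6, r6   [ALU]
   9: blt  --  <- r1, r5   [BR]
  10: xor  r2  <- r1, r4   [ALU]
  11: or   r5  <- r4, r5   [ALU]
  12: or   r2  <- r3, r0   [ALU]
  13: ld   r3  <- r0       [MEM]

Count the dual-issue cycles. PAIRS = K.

PAIRS = 5

0. ld.MEM @i0  | no-port MEM/MEM
1. st.MEM @i1  | no-port MEM/BR
2. bne.BR+and.ALU @i2&i3  | 2-wide
3. and.ALU+sll.ALU @i4&i5  | 2-wide
4. mul.MUL+st.MEM @i6&i7  | 2-wide
5. add.ALU @i8  | RAW r5
6. blt.BR+xor.ALU @i9&i10  | 2-wide
7. or.ALU+or.ALU @i11&i12  | 2-wide
8. ld.MEM @i13  | tail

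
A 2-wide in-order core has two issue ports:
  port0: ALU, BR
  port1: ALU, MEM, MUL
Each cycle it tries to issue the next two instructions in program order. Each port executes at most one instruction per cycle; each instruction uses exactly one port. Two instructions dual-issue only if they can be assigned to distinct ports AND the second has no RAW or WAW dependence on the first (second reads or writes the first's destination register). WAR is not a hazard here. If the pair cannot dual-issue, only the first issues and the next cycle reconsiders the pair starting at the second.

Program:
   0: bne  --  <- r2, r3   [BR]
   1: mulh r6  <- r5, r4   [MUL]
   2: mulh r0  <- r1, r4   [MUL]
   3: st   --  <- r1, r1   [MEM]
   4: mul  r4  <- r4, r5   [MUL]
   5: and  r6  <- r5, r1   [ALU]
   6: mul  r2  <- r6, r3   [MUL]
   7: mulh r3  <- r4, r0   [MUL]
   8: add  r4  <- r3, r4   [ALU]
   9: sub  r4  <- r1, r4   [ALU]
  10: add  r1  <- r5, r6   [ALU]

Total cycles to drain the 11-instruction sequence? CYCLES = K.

CYCLES = 8

t=0 i0+i1:bne mulh ; dual
t=1 i2:mulh ; no-port MUL/MEM
t=2 i3:st ; no-port MEM/MUL
t=3 i4+i5:mul and ; dual
t=4 i6:mul ; no-port MUL/MUL
t=5 i7:mulh ; RAW r3
t=6 i8:add ; RAW+WAW r4
t=7 i9+i10:sub add ; dual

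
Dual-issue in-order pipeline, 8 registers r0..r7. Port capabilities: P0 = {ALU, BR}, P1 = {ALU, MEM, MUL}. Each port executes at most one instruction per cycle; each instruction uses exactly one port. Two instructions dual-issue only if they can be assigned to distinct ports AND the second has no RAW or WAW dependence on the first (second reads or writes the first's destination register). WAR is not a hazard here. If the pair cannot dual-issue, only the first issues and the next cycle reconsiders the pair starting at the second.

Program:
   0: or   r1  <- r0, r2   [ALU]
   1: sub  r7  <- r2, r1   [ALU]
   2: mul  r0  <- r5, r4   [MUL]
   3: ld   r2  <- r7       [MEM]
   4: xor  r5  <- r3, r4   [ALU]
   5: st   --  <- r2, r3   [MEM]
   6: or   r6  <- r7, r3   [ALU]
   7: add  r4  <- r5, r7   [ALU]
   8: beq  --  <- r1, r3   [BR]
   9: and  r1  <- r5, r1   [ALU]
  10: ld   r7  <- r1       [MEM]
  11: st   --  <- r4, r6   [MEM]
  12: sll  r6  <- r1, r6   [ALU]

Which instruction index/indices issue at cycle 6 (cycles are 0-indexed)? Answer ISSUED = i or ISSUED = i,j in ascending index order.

ISSUED = 10

t=0 i0:or ; RAW r1
t=1 i1+i2:sub;mul ; 2-wide
t=2 i3+i4:ld;xor ; 2-wide
t=3 i5+i6:st;or ; 2-wide
t=4 i7+i8:add;beq ; 2-wide
t=5 i9:and ; RAW r1
t=6 i10:ld ; no-port MEM/MEM
t=7 i11+i12:st;sll ; 2-wide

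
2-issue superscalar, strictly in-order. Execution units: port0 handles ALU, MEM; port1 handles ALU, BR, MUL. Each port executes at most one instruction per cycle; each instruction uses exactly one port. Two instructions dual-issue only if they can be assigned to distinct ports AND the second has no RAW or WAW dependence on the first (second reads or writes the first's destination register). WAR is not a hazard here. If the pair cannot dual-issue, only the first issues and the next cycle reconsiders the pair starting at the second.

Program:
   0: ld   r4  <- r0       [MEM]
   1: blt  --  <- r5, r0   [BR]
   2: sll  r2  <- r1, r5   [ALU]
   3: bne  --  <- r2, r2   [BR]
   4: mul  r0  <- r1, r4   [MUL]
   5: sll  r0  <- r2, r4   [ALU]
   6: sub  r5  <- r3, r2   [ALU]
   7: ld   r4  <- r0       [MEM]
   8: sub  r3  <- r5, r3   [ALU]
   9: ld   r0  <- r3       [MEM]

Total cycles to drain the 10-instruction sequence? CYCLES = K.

CYCLES = 7

c0: i0&i1 ld.MEM+blt.BR  pair
c1: i2 sll.ALU  RAW r2
c2: i3 bne.BR  no-port BR/MUL
c3: i4 mul.MUL  WAW r0
c4: i5&i6 sll.ALU+sub.ALU  pair
c5: i7&i8 ld.MEM+sub.ALU  pair
c6: i9 ld.MEM  tail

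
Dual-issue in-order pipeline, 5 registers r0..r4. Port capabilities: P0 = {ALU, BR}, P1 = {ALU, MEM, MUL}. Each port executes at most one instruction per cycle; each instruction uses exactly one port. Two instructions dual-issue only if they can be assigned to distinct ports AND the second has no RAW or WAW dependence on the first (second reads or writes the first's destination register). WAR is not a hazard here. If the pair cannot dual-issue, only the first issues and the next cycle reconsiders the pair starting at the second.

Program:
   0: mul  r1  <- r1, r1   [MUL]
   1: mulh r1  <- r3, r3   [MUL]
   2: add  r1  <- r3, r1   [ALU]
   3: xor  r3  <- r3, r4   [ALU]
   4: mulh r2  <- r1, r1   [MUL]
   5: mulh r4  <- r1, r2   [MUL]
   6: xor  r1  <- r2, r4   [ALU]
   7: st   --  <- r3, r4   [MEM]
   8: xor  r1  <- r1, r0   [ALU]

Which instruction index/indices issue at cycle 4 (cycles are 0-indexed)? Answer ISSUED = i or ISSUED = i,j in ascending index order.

ISSUED = 5

[0] i0  mul.MUL  -- no-port MUL/MUL
[1] i1  mulh.MUL  -- RAW+WAW r1
[2] i2,i3  add.ALU/xor.ALU  -- 2-wide
[3] i4  mulh.MUL  -- no-port MUL/MUL
[4] i5  mulh.MUL  -- RAW r4
[5] i6,i7  xor.ALU/st.MEM  -- 2-wide
[6] i8  xor.ALU  -- tail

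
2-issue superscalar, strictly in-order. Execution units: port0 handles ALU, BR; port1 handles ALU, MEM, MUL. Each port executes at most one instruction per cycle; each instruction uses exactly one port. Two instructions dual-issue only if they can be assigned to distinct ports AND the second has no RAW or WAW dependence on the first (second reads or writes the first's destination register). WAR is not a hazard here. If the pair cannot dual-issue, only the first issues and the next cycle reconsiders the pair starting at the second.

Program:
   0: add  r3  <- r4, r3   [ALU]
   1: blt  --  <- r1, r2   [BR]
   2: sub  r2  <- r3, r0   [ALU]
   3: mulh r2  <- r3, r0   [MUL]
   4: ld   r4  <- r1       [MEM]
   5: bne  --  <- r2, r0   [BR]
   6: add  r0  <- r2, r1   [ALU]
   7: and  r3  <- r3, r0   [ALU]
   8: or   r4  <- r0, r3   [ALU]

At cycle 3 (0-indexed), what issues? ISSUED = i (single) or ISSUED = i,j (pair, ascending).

c0: i0+i1 add+blt  2-wide
c1: i2 sub  WAW r2
c2: i3 mulh  no-port MUL/MEM
c3: i4+i5 ld+bne  2-wide
c4: i6 add  RAW r0
c5: i7 and  RAW r3
c6: i8 or  tail

ISSUED = 4,5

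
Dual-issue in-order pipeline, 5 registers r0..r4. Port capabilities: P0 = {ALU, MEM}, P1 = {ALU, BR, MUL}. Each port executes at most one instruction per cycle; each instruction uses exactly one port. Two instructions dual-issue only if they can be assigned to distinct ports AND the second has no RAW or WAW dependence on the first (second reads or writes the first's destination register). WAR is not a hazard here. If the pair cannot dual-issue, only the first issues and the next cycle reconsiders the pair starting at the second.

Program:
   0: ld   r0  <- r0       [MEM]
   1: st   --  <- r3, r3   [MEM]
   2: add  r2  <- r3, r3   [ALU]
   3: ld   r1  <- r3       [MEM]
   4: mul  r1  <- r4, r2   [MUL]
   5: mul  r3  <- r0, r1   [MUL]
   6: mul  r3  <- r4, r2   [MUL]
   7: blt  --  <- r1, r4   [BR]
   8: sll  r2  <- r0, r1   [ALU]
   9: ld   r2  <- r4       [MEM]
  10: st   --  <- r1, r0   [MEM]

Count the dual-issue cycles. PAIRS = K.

  cy0 -> i0 (ld) no-port MEM/MEM
  cy1 -> i1&i2 (st;add) pair
  cy2 -> i3 (ld) WAW r1
  cy3 -> i4 (mul) no-port MUL/MUL
  cy4 -> i5 (mul) no-port MUL/MUL
  cy5 -> i6 (mul) no-port MUL/BR
  cy6 -> i7&i8 (blt;sll) pair
  cy7 -> i9 (ld) no-port MEM/MEM
  cy8 -> i10 (st) tail

PAIRS = 2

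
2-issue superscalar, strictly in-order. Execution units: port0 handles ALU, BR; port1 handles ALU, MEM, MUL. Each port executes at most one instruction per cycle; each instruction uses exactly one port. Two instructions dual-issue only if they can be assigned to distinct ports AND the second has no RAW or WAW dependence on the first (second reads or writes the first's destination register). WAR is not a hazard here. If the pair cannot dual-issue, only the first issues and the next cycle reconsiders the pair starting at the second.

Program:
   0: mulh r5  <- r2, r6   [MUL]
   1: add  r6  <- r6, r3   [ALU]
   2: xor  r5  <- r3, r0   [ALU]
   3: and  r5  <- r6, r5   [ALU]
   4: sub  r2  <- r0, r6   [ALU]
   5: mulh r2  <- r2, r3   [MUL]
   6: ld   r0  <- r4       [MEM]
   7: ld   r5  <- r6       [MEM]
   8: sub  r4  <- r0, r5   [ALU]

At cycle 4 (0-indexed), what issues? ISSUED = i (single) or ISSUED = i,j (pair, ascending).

[0] i0/i1  mulh.MUL+add.ALU  -- pair
[1] i2  xor.ALU  -- RAW+WAW r5
[2] i3/i4  and.ALU+sub.ALU  -- pair
[3] i5  mulh.MUL  -- no-port MUL/MEM
[4] i6  ld.MEM  -- no-port MEM/MEM
[5] i7  ld.MEM  -- RAW r5
[6] i8  sub.ALU  -- tail

ISSUED = 6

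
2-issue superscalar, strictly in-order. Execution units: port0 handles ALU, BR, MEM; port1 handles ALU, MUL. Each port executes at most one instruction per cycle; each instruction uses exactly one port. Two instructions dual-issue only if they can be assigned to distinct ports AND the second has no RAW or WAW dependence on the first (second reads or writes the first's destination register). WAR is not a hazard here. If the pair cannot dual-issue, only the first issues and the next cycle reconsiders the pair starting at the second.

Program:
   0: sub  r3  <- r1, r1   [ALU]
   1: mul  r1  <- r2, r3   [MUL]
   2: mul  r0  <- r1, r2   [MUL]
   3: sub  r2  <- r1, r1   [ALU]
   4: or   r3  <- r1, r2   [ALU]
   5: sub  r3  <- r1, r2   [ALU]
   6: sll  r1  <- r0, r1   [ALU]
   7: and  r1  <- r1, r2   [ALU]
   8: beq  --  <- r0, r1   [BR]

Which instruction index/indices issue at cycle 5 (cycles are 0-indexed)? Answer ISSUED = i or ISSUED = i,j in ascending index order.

[0] i0  sub.ALU  -- RAW r3
[1] i1  mul.MUL  -- no-port MUL/MUL
[2] i2+i3  mul.MUL sub.ALU  -- 2-wide
[3] i4  or.ALU  -- WAW r3
[4] i5+i6  sub.ALU sll.ALU  -- 2-wide
[5] i7  and.ALU  -- RAW r1
[6] i8  beq.BR  -- tail

ISSUED = 7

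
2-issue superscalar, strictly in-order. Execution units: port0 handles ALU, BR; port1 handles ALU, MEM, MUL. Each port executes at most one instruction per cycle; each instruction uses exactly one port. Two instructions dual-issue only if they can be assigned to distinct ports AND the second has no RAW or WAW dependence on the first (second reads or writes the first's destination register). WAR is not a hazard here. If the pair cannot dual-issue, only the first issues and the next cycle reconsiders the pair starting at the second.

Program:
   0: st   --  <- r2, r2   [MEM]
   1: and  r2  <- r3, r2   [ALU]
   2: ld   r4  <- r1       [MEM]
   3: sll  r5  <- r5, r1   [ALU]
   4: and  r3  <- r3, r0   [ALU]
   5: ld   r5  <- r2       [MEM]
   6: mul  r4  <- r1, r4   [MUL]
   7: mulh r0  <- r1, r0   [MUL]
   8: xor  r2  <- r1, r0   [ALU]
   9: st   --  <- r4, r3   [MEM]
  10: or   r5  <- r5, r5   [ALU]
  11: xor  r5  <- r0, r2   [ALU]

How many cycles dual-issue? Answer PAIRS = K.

#0 head=0: st;and i0+i1 dual
#1 head=2: ld;sll i2+i3 dual
#2 head=4: and;ld i4+i5 dual
#3 head=6: mul i6 no-port MUL/MUL
#4 head=7: mulh i7 RAW r0
#5 head=8: xor;st i8+i9 dual
#6 head=10: or i10 WAW r5
#7 head=11: xor i11 tail

PAIRS = 4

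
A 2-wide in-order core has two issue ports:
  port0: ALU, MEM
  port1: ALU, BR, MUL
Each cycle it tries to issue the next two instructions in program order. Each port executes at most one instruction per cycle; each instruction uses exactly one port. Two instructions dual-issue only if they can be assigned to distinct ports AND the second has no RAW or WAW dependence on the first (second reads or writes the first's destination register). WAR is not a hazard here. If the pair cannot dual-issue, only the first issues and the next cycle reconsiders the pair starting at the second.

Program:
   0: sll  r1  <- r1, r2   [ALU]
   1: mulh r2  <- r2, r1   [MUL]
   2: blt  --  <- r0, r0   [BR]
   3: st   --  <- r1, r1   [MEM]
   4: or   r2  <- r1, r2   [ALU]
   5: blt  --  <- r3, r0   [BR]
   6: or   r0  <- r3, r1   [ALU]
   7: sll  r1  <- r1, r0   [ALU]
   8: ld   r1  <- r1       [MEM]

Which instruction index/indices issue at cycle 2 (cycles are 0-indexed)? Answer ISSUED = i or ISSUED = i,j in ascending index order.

ISSUED = 2,3

t=0 i0:sll ; RAW r1
t=1 i1:mulh ; no-port MUL/BR
t=2 i2,i3:blt st ; pair
t=3 i4,i5:or blt ; pair
t=4 i6:or ; RAW r0
t=5 i7:sll ; RAW+WAW r1
t=6 i8:ld ; tail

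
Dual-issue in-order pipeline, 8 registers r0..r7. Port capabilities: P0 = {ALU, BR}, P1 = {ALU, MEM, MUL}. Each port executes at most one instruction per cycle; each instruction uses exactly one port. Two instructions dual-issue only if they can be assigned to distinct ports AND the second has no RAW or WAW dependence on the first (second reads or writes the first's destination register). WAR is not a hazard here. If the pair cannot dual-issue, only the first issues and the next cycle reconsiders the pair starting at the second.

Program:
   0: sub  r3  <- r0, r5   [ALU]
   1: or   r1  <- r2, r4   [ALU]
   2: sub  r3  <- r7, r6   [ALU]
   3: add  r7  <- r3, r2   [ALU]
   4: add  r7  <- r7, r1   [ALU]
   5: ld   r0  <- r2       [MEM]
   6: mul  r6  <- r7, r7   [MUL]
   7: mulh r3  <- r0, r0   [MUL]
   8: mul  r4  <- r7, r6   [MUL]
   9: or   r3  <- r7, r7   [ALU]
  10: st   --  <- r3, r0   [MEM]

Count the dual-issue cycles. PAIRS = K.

  cy0 -> i0/i1 (sub.ALU;or.ALU) dual
  cy1 -> i2 (sub.ALU) RAW r3
  cy2 -> i3 (add.ALU) RAW+WAW r7
  cy3 -> i4/i5 (add.ALU;ld.MEM) dual
  cy4 -> i6 (mul.MUL) no-port MUL/MUL
  cy5 -> i7 (mulh.MUL) no-port MUL/MUL
  cy6 -> i8/i9 (mul.MUL;or.ALU) dual
  cy7 -> i10 (st.MEM) tail

PAIRS = 3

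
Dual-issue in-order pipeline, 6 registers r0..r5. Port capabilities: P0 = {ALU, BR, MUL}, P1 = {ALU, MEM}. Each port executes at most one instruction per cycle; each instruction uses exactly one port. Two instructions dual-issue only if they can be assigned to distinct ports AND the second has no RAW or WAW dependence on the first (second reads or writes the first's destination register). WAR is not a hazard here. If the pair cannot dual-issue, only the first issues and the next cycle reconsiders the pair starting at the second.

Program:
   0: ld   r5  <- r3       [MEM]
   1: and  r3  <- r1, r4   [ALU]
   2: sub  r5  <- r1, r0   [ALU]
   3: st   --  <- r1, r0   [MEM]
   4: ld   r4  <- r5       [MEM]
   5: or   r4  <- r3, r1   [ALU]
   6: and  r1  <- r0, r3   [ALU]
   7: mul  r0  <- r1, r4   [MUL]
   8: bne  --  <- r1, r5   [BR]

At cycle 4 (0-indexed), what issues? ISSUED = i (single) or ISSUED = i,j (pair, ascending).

ISSUED = 7

[0] i0&i1  ld.MEM/and.ALU  -- dual
[1] i2&i3  sub.ALU/st.MEM  -- dual
[2] i4  ld.MEM  -- WAW r4
[3] i5&i6  or.ALU/and.ALU  -- dual
[4] i7  mul.MUL  -- no-port MUL/BR
[5] i8  bne.BR  -- tail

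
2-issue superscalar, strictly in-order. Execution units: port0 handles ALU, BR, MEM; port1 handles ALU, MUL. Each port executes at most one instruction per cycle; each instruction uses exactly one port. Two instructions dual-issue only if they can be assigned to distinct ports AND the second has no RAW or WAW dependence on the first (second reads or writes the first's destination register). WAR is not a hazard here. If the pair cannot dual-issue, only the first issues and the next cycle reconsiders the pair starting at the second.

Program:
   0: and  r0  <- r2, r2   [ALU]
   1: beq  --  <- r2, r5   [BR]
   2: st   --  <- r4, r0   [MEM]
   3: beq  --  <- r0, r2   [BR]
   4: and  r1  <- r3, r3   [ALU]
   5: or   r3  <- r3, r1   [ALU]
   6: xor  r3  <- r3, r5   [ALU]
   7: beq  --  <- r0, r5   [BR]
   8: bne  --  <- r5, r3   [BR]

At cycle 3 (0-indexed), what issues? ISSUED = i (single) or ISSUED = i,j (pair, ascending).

c0: i0+i1 and beq  dual
c1: i2 st  no-port MEM/BR
c2: i3+i4 beq and  dual
c3: i5 or  RAW+WAW r3
c4: i6+i7 xor beq  dual
c5: i8 bne  tail

ISSUED = 5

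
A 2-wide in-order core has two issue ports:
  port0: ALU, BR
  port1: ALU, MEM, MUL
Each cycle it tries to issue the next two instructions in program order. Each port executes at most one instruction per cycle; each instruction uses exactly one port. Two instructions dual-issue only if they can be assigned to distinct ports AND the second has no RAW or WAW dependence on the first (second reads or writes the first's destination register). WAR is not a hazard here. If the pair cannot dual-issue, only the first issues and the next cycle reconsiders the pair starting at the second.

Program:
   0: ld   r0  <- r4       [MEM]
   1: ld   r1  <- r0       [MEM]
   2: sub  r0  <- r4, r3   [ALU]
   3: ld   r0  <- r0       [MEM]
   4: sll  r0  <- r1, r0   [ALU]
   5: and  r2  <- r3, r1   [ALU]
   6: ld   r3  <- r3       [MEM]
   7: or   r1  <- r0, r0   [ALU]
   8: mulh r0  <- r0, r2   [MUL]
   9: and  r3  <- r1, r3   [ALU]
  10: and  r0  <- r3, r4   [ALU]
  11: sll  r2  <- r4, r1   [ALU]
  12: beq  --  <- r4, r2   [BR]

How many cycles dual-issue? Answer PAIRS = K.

#0 head=0: ld.MEM i0 no-port MEM/MEM
#1 head=1: ld.MEM;sub.ALU i1+i2 2-wide
#2 head=3: ld.MEM i3 RAW+WAW r0
#3 head=4: sll.ALU;and.ALU i4+i5 2-wide
#4 head=6: ld.MEM;or.ALU i6+i7 2-wide
#5 head=8: mulh.MUL;and.ALU i8+i9 2-wide
#6 head=10: and.ALU;sll.ALU i10+i11 2-wide
#7 head=12: beq.BR i12 tail

PAIRS = 5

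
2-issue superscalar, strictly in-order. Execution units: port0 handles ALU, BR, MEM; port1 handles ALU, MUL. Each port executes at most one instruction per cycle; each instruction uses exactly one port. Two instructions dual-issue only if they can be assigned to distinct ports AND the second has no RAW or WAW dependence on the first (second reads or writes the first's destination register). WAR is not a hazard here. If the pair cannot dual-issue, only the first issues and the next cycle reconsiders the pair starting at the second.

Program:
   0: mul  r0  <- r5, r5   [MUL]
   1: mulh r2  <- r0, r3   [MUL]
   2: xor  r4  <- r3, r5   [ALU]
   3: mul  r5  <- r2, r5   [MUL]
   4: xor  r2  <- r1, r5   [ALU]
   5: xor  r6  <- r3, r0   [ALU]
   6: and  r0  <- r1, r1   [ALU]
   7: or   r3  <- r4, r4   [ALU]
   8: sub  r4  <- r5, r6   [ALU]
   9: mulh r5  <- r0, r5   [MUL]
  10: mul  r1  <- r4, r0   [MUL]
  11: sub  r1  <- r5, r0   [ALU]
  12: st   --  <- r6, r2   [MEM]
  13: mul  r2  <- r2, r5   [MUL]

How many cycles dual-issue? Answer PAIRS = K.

[0] i0  mul  -- no-port MUL/MUL
[1] i1+i2  mulh xor  -- 2-wide
[2] i3  mul  -- RAW r5
[3] i4+i5  xor xor  -- 2-wide
[4] i6+i7  and or  -- 2-wide
[5] i8+i9  sub mulh  -- 2-wide
[6] i10  mul  -- WAW r1
[7] i11+i12  sub st  -- 2-wide
[8] i13  mul  -- tail

PAIRS = 5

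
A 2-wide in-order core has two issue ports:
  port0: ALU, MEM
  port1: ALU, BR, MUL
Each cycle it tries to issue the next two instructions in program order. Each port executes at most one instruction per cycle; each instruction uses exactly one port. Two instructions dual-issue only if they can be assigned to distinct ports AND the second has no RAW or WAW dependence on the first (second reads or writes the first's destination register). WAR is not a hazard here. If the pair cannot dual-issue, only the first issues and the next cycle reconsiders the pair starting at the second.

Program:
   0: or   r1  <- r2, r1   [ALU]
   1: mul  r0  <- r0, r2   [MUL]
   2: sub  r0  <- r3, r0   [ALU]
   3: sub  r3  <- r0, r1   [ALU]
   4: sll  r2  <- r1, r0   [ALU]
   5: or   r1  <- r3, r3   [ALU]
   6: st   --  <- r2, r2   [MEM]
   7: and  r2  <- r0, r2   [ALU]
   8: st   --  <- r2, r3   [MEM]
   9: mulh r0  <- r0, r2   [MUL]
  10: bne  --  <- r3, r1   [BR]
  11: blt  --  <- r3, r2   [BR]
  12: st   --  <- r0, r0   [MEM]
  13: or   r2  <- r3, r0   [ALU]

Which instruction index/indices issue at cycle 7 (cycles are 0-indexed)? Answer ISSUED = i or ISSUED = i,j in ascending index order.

#0 head=0: or.ALU/mul.MUL i0,i1 pair
#1 head=2: sub.ALU i2 RAW r0
#2 head=3: sub.ALU/sll.ALU i3,i4 pair
#3 head=5: or.ALU/st.MEM i5,i6 pair
#4 head=7: and.ALU i7 RAW r2
#5 head=8: st.MEM/mulh.MUL i8,i9 pair
#6 head=10: bne.BR i10 no-port BR/BR
#7 head=11: blt.BR/st.MEM i11,i12 pair
#8 head=13: or.ALU i13 tail

ISSUED = 11,12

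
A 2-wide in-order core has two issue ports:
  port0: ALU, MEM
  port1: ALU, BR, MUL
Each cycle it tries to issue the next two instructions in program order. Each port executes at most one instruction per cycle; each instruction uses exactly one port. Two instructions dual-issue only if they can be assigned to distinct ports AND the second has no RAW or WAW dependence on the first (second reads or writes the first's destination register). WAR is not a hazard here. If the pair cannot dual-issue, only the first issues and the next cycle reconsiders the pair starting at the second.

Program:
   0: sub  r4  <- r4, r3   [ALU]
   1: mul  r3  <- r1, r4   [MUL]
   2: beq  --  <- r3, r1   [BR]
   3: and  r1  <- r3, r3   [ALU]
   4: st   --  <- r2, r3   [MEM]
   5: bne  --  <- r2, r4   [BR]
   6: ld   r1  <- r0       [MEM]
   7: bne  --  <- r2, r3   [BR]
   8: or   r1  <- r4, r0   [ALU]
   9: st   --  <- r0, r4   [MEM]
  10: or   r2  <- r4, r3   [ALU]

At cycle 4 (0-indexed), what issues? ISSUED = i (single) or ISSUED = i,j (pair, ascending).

ISSUED = 6,7

  cy0 -> i0 (sub) RAW r4
  cy1 -> i1 (mul) no-port MUL/BR
  cy2 -> i2,i3 (beq+and) dual
  cy3 -> i4,i5 (st+bne) dual
  cy4 -> i6,i7 (ld+bne) dual
  cy5 -> i8,i9 (or+st) dual
  cy6 -> i10 (or) tail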